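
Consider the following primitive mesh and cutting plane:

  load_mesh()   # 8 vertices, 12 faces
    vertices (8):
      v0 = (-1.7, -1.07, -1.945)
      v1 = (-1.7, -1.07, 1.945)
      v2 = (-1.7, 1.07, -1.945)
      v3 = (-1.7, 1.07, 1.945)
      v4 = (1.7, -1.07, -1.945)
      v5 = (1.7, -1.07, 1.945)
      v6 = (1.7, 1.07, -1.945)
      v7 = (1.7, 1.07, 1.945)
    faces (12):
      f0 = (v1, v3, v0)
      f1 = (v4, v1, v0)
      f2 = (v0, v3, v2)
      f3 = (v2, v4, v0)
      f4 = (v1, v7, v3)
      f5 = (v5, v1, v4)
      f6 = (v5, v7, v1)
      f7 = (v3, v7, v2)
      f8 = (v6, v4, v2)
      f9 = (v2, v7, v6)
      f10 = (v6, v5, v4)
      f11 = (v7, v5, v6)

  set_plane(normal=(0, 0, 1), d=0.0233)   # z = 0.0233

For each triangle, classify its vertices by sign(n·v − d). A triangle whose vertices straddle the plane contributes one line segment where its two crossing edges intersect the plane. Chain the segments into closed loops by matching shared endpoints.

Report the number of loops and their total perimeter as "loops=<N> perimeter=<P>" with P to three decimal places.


Straddling triangles (8 of 12):
  (v1,v3,v0) [++-] → (-1.7, 0.012818, 0.0233)–(-1.7, -1.07, 0.0233)  len=1.0828
  (v4,v1,v0) [-+-] → (-0.020365, -1.07, 0.0233)–(-1.7, -1.07, 0.0233)  len=1.6796
  (v0,v3,v2) [-+-] → (-1.7, 0.012818, 0.0233)–(-1.7, 1.07, 0.0233)  len=1.0572
  (v5,v1,v4) [++-] → (-0.020365, -1.07, 0.0233)–(1.7, -1.07, 0.0233)  len=1.7204
  (v3,v7,v2) [++-] → (0.020365, 1.07, 0.0233)–(-1.7, 1.07, 0.0233)  len=1.7204
  (v2,v7,v6) [-+-] → (0.020365, 1.07, 0.0233)–(1.7, 1.07, 0.0233)  len=1.6796
  (v6,v5,v4) [-+-] → (1.7, -0.012818, 0.0233)–(1.7, -1.07, 0.0233)  len=1.0572
  (v7,v5,v6) [++-] → (1.7, -0.012818, 0.0233)–(1.7, 1.07, 0.0233)  len=1.0828

Chained into 1 loop(s):
  loop 1: 8 segments, perimeter = 11.0800
Total perimeter = 11.080

loops=1 perimeter=11.080


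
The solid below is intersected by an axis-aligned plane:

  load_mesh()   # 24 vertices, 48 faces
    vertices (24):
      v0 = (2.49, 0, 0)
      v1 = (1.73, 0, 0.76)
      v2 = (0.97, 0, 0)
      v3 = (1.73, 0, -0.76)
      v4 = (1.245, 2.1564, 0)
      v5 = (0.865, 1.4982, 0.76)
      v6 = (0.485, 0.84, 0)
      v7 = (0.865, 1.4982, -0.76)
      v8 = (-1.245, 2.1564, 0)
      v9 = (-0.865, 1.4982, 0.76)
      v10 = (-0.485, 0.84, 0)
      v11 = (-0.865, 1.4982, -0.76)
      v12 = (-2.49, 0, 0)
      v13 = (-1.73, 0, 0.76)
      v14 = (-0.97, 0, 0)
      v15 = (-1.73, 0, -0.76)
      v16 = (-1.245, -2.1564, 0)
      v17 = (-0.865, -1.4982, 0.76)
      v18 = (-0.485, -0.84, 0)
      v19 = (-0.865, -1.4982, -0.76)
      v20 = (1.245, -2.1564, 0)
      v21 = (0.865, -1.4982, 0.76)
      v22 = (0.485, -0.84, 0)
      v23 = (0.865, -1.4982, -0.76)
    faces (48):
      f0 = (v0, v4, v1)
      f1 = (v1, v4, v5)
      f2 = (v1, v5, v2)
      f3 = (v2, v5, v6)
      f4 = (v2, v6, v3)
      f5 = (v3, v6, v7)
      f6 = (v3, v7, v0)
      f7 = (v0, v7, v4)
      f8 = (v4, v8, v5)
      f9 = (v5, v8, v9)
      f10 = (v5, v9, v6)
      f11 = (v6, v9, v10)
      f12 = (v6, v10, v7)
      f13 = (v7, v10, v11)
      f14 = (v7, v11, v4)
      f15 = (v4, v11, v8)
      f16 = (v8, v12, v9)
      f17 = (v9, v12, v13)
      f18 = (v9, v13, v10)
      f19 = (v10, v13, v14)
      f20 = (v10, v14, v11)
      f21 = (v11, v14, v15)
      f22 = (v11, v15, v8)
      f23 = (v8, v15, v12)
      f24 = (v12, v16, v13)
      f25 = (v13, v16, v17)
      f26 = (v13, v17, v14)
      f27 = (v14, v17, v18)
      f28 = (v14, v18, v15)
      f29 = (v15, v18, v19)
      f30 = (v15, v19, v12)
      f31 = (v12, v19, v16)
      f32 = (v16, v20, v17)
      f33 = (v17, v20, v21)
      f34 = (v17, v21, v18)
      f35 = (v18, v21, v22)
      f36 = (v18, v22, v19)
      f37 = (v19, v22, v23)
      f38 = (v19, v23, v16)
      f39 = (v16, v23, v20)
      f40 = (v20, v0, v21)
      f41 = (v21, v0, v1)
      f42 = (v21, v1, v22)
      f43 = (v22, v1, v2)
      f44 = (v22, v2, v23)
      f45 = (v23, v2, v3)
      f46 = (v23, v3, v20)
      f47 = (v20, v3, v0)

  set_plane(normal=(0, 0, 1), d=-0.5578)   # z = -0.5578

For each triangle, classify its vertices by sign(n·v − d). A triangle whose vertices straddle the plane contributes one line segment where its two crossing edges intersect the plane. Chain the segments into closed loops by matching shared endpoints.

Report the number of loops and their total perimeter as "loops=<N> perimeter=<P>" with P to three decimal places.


loops=2 perimeter=20.760

Straddling triangles (24 of 48):
  (v2,v6,v3) [++-] → (1.39876, 0.223484, -0.5578)–(1.5278, 0, -0.5578)  len=0.2581
  (v3,v6,v7) [-+-] → (1.39876, 0.223484, -0.5578)–(0.7639, 1.32308, -0.5578)  len=1.2697
  (v3,v7,v0) [--+] → (1.29734, 1.0996, -0.5578)–(1.9322, 0, -0.5578)  len=1.2697
  (v0,v7,v4) [+-+] → (1.29734, 1.0996, -0.5578)–(0.9661, 1.67332, -0.5578)  len=0.6625
  (v6,v10,v7) [++-] → (0.505829, 1.32308, -0.5578)–(0.7639, 1.32308, -0.5578)  len=0.2581
  (v7,v10,v11) [-+-] → (0.505829, 1.32308, -0.5578)–(-0.7639, 1.32308, -0.5578)  len=1.2697
  (v7,v11,v4) [--+] → (-0.303629, 1.67332, -0.5578)–(0.9661, 1.67332, -0.5578)  len=1.2697
  (v4,v11,v8) [+-+] → (-0.303629, 1.67332, -0.5578)–(-0.9661, 1.67332, -0.5578)  len=0.6625
  (v10,v14,v11) [++-] → (-0.892936, 1.0996, -0.5578)–(-0.7639, 1.32308, -0.5578)  len=0.2581
  (v11,v14,v15) [-+-] → (-0.892936, 1.0996, -0.5578)–(-1.5278, 0, -0.5578)  len=1.2697
  (v11,v15,v8) [--+] → (-1.60096, 0.573716, -0.5578)–(-0.9661, 1.67332, -0.5578)  len=1.2697
  (v8,v15,v12) [+-+] → (-1.60096, 0.573716, -0.5578)–(-1.9322, 0, -0.5578)  len=0.6625
  (v14,v18,v15) [++-] → (-1.39876, -0.223484, -0.5578)–(-1.5278, 0, -0.5578)  len=0.2581
  (v15,v18,v19) [-+-] → (-1.39876, -0.223484, -0.5578)–(-0.7639, -1.32308, -0.5578)  len=1.2697
  (v15,v19,v12) [--+] → (-1.29734, -1.0996, -0.5578)–(-1.9322, 0, -0.5578)  len=1.2697
  (v12,v19,v16) [+-+] → (-1.29734, -1.0996, -0.5578)–(-0.9661, -1.67332, -0.5578)  len=0.6625
  (v18,v22,v19) [++-] → (-0.505829, -1.32308, -0.5578)–(-0.7639, -1.32308, -0.5578)  len=0.2581
  (v19,v22,v23) [-+-] → (-0.505829, -1.32308, -0.5578)–(0.7639, -1.32308, -0.5578)  len=1.2697
  (v19,v23,v16) [--+] → (0.303629, -1.67332, -0.5578)–(-0.9661, -1.67332, -0.5578)  len=1.2697
  (v16,v23,v20) [+-+] → (0.303629, -1.67332, -0.5578)–(0.9661, -1.67332, -0.5578)  len=0.6625
  (v22,v2,v23) [++-] → (0.892936, -1.0996, -0.5578)–(0.7639, -1.32308, -0.5578)  len=0.2581
  (v23,v2,v3) [-+-] → (0.892936, -1.0996, -0.5578)–(1.5278, 0, -0.5578)  len=1.2697
  (v23,v3,v20) [--+] → (1.60096, -0.573716, -0.5578)–(0.9661, -1.67332, -0.5578)  len=1.2697
  (v20,v3,v0) [+-+] → (1.60096, -0.573716, -0.5578)–(1.9322, 0, -0.5578)  len=0.6625

Chained into 2 loop(s):
  loop 1: 12 segments, perimeter = 9.1667
  loop 2: 12 segments, perimeter = 11.5931
Total perimeter = 20.760


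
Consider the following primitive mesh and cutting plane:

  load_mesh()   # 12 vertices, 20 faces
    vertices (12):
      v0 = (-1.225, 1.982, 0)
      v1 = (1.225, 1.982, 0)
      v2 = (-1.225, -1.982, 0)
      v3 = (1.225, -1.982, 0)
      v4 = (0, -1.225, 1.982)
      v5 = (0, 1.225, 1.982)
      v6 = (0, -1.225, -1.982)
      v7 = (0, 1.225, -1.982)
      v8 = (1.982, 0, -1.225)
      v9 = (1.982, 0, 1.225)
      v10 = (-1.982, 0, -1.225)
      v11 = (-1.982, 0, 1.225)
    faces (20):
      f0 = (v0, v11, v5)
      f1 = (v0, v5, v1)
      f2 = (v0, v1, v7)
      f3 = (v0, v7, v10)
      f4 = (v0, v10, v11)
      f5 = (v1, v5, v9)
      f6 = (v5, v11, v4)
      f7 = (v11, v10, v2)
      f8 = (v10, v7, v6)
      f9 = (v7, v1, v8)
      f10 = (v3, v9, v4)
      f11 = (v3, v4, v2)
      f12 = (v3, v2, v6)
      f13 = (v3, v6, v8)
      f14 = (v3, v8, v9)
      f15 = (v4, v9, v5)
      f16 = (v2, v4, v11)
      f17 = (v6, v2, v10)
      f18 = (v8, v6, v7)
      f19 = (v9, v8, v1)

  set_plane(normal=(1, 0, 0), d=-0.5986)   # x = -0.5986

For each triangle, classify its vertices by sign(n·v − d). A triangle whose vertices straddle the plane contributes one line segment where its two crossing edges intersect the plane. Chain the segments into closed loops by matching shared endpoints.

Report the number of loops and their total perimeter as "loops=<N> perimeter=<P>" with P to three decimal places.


loops=1 perimeter=11.945

Straddling triangles (10 of 20):
  (v0,v11,v5) [--+] → (-0.5986, 0.855028, 1.75337)–(-0.5986, 1.59491, 1.01349)  len=1.0464
  (v0,v5,v1) [-++] → (-0.5986, 1.59491, 1.01349)–(-0.5986, 1.982, 0)  len=1.0849
  (v0,v1,v7) [-++] → (-0.5986, 1.982, 0)–(-0.5986, 1.59491, -1.01349)  len=1.0849
  (v0,v7,v10) [-+-] → (-0.5986, 1.59491, -1.01349)–(-0.5986, 0.855028, -1.75337)  len=1.0464
  (v5,v11,v4) [+-+] → (-0.5986, 0.855028, 1.75337)–(-0.5986, -0.855028, 1.75337)  len=1.7101
  (v10,v7,v6) [-++] → (-0.5986, 0.855028, -1.75337)–(-0.5986, -0.855028, -1.75337)  len=1.7101
  (v3,v4,v2) [++-] → (-0.5986, -1.59491, 1.01349)–(-0.5986, -1.982, 0)  len=1.0849
  (v3,v2,v6) [+-+] → (-0.5986, -1.982, 0)–(-0.5986, -1.59491, -1.01349)  len=1.0849
  (v2,v4,v11) [-+-] → (-0.5986, -1.59491, 1.01349)–(-0.5986, -0.855028, 1.75337)  len=1.0464
  (v6,v2,v10) [+--] → (-0.5986, -1.59491, -1.01349)–(-0.5986, -0.855028, -1.75337)  len=1.0464

Chained into 1 loop(s):
  loop 1: 10 segments, perimeter = 11.9451
Total perimeter = 11.945


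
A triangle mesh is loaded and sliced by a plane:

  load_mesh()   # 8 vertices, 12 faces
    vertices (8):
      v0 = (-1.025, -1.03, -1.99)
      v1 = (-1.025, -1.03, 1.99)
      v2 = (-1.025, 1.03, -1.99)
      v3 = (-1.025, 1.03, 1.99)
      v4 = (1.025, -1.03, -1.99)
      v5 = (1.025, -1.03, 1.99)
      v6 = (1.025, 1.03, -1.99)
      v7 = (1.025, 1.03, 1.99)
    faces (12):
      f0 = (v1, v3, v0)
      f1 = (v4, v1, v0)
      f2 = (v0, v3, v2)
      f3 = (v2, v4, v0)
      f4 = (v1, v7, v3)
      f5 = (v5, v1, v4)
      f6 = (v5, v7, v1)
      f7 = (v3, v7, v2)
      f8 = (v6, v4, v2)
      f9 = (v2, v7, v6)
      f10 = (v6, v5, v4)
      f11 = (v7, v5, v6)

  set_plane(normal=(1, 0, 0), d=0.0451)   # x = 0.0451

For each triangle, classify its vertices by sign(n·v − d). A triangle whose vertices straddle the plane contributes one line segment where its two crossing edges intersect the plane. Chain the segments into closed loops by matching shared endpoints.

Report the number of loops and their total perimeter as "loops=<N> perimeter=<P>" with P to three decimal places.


loops=1 perimeter=12.080

Straddling triangles (8 of 12):
  (v4,v1,v0) [+--] → (0.0451, -1.03, -0.08756)–(0.0451, -1.03, -1.99)  len=1.9024
  (v2,v4,v0) [-+-] → (0.0451, -0.04532, -1.99)–(0.0451, -1.03, -1.99)  len=0.9847
  (v1,v7,v3) [-+-] → (0.0451, 0.04532, 1.99)–(0.0451, 1.03, 1.99)  len=0.9847
  (v5,v1,v4) [+-+] → (0.0451, -1.03, 1.99)–(0.0451, -1.03, -0.08756)  len=2.0776
  (v5,v7,v1) [++-] → (0.0451, 0.04532, 1.99)–(0.0451, -1.03, 1.99)  len=1.0753
  (v3,v7,v2) [-+-] → (0.0451, 1.03, 1.99)–(0.0451, 1.03, 0.08756)  len=1.9024
  (v6,v4,v2) [++-] → (0.0451, -0.04532, -1.99)–(0.0451, 1.03, -1.99)  len=1.0753
  (v2,v7,v6) [-++] → (0.0451, 1.03, 0.08756)–(0.0451, 1.03, -1.99)  len=2.0776

Chained into 1 loop(s):
  loop 1: 8 segments, perimeter = 12.0800
Total perimeter = 12.080


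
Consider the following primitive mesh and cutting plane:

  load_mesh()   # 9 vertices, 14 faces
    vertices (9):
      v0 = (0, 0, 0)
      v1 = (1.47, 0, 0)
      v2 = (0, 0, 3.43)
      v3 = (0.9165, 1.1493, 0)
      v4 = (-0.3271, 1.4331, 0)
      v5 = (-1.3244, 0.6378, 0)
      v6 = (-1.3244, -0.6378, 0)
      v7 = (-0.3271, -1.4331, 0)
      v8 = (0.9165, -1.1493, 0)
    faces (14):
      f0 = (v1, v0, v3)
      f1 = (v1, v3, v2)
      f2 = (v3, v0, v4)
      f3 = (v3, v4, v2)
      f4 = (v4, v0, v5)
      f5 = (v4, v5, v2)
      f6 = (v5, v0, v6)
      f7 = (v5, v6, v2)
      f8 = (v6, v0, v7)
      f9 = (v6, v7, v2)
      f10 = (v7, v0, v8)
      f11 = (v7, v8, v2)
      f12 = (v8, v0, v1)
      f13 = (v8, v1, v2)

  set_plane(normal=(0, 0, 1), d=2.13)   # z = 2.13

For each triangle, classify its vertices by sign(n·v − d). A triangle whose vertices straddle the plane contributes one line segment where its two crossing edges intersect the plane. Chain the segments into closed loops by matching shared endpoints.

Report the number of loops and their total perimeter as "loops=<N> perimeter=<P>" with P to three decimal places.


Straddling triangles (7 of 14):
  (v1,v3,v2) [--+] → (0.347362, 0.435595, 2.13)–(0.557143, 0, 2.13)  len=0.4835
  (v3,v4,v2) [--+] → (-0.123974, 0.543157, 2.13)–(0.347362, 0.435595, 2.13)  len=0.4835
  (v4,v5,v2) [--+] → (-0.501959, 0.241732, 2.13)–(-0.123974, 0.543157, 2.13)  len=0.4835
  (v5,v6,v2) [--+] → (-0.501959, -0.241732, 2.13)–(-0.501959, 0.241732, 2.13)  len=0.4835
  (v6,v7,v2) [--+] → (-0.123974, -0.543157, 2.13)–(-0.501959, -0.241732, 2.13)  len=0.4835
  (v7,v8,v2) [--+] → (0.347362, -0.435595, 2.13)–(-0.123974, -0.543157, 2.13)  len=0.4835
  (v8,v1,v2) [--+] → (0.557143, 0, 2.13)–(0.347362, -0.435595, 2.13)  len=0.4835

Chained into 1 loop(s):
  loop 1: 7 segments, perimeter = 3.3842
Total perimeter = 3.384

loops=1 perimeter=3.384


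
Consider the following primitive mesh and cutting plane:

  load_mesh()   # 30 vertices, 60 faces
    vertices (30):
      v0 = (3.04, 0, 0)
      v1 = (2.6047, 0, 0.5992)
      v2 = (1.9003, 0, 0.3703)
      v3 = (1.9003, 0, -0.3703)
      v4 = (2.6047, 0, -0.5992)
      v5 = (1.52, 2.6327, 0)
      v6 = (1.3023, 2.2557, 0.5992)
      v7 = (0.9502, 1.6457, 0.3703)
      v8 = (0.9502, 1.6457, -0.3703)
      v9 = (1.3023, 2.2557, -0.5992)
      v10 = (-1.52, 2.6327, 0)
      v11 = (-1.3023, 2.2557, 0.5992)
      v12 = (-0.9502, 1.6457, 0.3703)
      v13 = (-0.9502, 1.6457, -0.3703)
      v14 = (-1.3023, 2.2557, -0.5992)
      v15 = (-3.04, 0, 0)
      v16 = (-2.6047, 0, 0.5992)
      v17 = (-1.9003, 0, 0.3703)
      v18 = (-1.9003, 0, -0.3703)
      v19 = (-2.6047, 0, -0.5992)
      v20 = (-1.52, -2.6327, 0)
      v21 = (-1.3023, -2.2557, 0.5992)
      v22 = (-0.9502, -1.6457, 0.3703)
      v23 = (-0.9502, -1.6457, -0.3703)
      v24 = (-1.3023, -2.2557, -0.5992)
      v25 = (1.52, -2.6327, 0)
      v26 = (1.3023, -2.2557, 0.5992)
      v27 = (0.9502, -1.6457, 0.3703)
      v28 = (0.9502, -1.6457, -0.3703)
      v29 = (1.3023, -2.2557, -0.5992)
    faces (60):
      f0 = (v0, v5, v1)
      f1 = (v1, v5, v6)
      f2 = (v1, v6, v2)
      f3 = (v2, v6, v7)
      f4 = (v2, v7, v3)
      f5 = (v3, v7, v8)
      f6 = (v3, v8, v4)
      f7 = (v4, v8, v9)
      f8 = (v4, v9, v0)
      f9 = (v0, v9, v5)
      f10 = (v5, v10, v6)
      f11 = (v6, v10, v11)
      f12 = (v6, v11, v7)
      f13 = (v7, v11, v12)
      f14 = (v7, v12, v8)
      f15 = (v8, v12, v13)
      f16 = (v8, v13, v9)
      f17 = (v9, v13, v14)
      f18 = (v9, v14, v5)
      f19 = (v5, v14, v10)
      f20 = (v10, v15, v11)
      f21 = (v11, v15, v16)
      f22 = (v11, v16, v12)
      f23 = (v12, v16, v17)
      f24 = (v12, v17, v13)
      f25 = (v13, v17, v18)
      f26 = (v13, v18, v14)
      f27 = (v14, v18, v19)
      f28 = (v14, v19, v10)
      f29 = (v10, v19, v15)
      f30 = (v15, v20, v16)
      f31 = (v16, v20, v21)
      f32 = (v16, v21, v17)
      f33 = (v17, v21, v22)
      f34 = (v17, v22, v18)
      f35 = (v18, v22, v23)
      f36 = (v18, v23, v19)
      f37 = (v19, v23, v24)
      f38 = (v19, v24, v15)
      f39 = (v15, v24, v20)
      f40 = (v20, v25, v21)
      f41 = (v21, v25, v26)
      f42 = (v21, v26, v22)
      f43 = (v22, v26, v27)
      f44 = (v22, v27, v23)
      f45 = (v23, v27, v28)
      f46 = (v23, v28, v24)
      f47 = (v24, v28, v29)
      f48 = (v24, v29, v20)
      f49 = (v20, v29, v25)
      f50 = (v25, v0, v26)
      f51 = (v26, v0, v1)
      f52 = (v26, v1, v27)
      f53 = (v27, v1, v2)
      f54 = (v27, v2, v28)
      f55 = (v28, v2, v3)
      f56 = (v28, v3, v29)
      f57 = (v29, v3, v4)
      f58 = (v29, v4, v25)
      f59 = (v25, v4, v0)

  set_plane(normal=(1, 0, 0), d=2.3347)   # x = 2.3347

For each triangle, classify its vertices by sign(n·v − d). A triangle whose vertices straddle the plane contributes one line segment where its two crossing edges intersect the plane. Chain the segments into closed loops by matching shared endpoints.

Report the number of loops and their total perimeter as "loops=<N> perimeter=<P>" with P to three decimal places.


loops=1 perimeter=5.755

Straddling triangles (14 of 60):
  (v0,v5,v1) [+-+] → (2.3347, 1.22161, 0)–(2.3347, 0.655323, 0.450049)  len=0.7233
  (v1,v5,v6) [+--] → (2.3347, 0.655323, 0.450049)–(2.3347, 0.467628, 0.5992)  len=0.2397
  (v1,v6,v2) [+--] → (2.3347, 0.467628, 0.5992)–(2.3347, 0, 0.511461)  len=0.4758
  (v3,v8,v4) [--+] → (2.3347, 0.268564, -0.561846)–(2.3347, 0, -0.511461)  len=0.2732
  (v4,v8,v9) [+--] → (2.3347, 0.268564, -0.561846)–(2.3347, 0.467628, -0.5992)  len=0.2025
  (v4,v9,v0) [+-+] → (2.3347, 0.467628, -0.5992)–(2.3347, 0.915547, -0.243204)  len=0.5722
  (v0,v9,v5) [+--] → (2.3347, 0.915547, -0.243204)–(2.3347, 1.22161, 0)  len=0.3909
  (v25,v0,v26) [-+-] → (2.3347, -1.22161, 0)–(2.3347, -0.915547, 0.243204)  len=0.3909
  (v26,v0,v1) [-++] → (2.3347, -0.915547, 0.243204)–(2.3347, -0.467628, 0.5992)  len=0.5722
  (v26,v1,v27) [-+-] → (2.3347, -0.467628, 0.5992)–(2.3347, -0.268564, 0.561846)  len=0.2025
  (v27,v1,v2) [-+-] → (2.3347, -0.268564, 0.561846)–(2.3347, 0, 0.511461)  len=0.2732
  (v29,v3,v4) [--+] → (2.3347, 0, -0.511461)–(2.3347, -0.467628, -0.5992)  len=0.4758
  (v29,v4,v25) [-+-] → (2.3347, -0.467628, -0.5992)–(2.3347, -0.655323, -0.450049)  len=0.2397
  (v25,v4,v0) [-++] → (2.3347, -0.655323, -0.450049)–(2.3347, -1.22161, 0)  len=0.7233

Chained into 1 loop(s):
  loop 1: 14 segments, perimeter = 5.7555
Total perimeter = 5.755


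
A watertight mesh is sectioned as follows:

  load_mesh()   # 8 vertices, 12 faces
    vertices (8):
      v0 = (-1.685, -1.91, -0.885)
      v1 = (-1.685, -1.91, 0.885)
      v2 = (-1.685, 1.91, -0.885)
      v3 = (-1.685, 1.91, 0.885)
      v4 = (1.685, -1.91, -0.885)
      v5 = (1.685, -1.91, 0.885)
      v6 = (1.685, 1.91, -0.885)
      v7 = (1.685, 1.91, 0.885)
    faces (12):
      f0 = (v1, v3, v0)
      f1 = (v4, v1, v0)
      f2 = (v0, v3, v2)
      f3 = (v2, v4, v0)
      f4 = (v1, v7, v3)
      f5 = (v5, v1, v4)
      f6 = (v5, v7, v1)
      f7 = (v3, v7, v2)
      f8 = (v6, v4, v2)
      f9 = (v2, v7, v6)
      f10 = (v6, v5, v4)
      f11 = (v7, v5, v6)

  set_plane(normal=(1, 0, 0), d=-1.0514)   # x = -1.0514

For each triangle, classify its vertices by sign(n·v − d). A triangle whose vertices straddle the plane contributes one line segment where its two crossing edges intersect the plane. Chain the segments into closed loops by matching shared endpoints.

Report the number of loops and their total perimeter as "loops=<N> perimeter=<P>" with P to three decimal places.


loops=1 perimeter=11.180

Straddling triangles (8 of 12):
  (v4,v1,v0) [+--] → (-1.0514, -1.91, 0.552219)–(-1.0514, -1.91, -0.885)  len=1.4372
  (v2,v4,v0) [-+-] → (-1.0514, 1.19179, -0.885)–(-1.0514, -1.91, -0.885)  len=3.1018
  (v1,v7,v3) [-+-] → (-1.0514, -1.19179, 0.885)–(-1.0514, 1.91, 0.885)  len=3.1018
  (v5,v1,v4) [+-+] → (-1.0514, -1.91, 0.885)–(-1.0514, -1.91, 0.552219)  len=0.3328
  (v5,v7,v1) [++-] → (-1.0514, -1.19179, 0.885)–(-1.0514, -1.91, 0.885)  len=0.7182
  (v3,v7,v2) [-+-] → (-1.0514, 1.91, 0.885)–(-1.0514, 1.91, -0.552219)  len=1.4372
  (v6,v4,v2) [++-] → (-1.0514, 1.19179, -0.885)–(-1.0514, 1.91, -0.885)  len=0.7182
  (v2,v7,v6) [-++] → (-1.0514, 1.91, -0.552219)–(-1.0514, 1.91, -0.885)  len=0.3328

Chained into 1 loop(s):
  loop 1: 8 segments, perimeter = 11.1800
Total perimeter = 11.180


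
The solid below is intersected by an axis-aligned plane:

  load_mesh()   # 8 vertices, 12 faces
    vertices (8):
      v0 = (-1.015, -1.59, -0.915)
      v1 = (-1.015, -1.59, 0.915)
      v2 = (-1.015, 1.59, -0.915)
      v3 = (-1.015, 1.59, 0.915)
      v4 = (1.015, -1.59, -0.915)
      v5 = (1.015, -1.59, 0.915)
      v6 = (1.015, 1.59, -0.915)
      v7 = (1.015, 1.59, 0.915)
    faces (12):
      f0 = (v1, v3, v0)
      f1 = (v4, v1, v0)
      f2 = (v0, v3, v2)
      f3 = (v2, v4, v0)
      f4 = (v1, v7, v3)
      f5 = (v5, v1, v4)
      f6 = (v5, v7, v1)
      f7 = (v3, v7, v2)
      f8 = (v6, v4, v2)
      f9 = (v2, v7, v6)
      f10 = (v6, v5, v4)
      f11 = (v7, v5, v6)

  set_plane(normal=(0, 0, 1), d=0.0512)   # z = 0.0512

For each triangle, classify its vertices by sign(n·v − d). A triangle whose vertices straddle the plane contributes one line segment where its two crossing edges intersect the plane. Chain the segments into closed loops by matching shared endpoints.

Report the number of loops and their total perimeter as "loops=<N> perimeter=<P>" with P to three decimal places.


Straddling triangles (8 of 12):
  (v1,v3,v0) [++-] → (-1.015, 0.0889705, 0.0512)–(-1.015, -1.59, 0.0512)  len=1.6790
  (v4,v1,v0) [-+-] → (-0.0567956, -1.59, 0.0512)–(-1.015, -1.59, 0.0512)  len=0.9582
  (v0,v3,v2) [-+-] → (-1.015, 0.0889705, 0.0512)–(-1.015, 1.59, 0.0512)  len=1.5010
  (v5,v1,v4) [++-] → (-0.0567956, -1.59, 0.0512)–(1.015, -1.59, 0.0512)  len=1.0718
  (v3,v7,v2) [++-] → (0.0567956, 1.59, 0.0512)–(-1.015, 1.59, 0.0512)  len=1.0718
  (v2,v7,v6) [-+-] → (0.0567956, 1.59, 0.0512)–(1.015, 1.59, 0.0512)  len=0.9582
  (v6,v5,v4) [-+-] → (1.015, -0.0889705, 0.0512)–(1.015, -1.59, 0.0512)  len=1.5010
  (v7,v5,v6) [++-] → (1.015, -0.0889705, 0.0512)–(1.015, 1.59, 0.0512)  len=1.6790

Chained into 1 loop(s):
  loop 1: 8 segments, perimeter = 10.4200
Total perimeter = 10.420

loops=1 perimeter=10.420


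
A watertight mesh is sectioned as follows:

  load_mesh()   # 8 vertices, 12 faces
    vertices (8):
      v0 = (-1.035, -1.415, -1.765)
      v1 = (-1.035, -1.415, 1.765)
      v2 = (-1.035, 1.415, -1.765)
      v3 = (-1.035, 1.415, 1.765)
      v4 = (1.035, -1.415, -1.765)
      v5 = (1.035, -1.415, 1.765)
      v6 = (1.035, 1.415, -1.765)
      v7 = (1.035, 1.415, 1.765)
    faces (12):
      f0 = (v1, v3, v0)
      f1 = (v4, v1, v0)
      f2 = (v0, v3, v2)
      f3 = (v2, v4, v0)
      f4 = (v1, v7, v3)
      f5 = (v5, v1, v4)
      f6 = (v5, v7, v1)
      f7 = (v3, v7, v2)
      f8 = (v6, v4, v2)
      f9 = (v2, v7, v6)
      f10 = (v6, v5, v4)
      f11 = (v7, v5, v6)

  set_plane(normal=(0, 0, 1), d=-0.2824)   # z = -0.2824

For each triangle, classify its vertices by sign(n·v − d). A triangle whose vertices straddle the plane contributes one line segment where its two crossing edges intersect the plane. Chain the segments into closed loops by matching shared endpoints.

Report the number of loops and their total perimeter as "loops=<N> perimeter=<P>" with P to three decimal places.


loops=1 perimeter=9.800

Straddling triangles (8 of 12):
  (v1,v3,v0) [++-] → (-1.035, -0.2264, -0.2824)–(-1.035, -1.415, -0.2824)  len=1.1886
  (v4,v1,v0) [-+-] → (0.1656, -1.415, -0.2824)–(-1.035, -1.415, -0.2824)  len=1.2006
  (v0,v3,v2) [-+-] → (-1.035, -0.2264, -0.2824)–(-1.035, 1.415, -0.2824)  len=1.6414
  (v5,v1,v4) [++-] → (0.1656, -1.415, -0.2824)–(1.035, -1.415, -0.2824)  len=0.8694
  (v3,v7,v2) [++-] → (-0.1656, 1.415, -0.2824)–(-1.035, 1.415, -0.2824)  len=0.8694
  (v2,v7,v6) [-+-] → (-0.1656, 1.415, -0.2824)–(1.035, 1.415, -0.2824)  len=1.2006
  (v6,v5,v4) [-+-] → (1.035, 0.2264, -0.2824)–(1.035, -1.415, -0.2824)  len=1.6414
  (v7,v5,v6) [++-] → (1.035, 0.2264, -0.2824)–(1.035, 1.415, -0.2824)  len=1.1886

Chained into 1 loop(s):
  loop 1: 8 segments, perimeter = 9.8000
Total perimeter = 9.800


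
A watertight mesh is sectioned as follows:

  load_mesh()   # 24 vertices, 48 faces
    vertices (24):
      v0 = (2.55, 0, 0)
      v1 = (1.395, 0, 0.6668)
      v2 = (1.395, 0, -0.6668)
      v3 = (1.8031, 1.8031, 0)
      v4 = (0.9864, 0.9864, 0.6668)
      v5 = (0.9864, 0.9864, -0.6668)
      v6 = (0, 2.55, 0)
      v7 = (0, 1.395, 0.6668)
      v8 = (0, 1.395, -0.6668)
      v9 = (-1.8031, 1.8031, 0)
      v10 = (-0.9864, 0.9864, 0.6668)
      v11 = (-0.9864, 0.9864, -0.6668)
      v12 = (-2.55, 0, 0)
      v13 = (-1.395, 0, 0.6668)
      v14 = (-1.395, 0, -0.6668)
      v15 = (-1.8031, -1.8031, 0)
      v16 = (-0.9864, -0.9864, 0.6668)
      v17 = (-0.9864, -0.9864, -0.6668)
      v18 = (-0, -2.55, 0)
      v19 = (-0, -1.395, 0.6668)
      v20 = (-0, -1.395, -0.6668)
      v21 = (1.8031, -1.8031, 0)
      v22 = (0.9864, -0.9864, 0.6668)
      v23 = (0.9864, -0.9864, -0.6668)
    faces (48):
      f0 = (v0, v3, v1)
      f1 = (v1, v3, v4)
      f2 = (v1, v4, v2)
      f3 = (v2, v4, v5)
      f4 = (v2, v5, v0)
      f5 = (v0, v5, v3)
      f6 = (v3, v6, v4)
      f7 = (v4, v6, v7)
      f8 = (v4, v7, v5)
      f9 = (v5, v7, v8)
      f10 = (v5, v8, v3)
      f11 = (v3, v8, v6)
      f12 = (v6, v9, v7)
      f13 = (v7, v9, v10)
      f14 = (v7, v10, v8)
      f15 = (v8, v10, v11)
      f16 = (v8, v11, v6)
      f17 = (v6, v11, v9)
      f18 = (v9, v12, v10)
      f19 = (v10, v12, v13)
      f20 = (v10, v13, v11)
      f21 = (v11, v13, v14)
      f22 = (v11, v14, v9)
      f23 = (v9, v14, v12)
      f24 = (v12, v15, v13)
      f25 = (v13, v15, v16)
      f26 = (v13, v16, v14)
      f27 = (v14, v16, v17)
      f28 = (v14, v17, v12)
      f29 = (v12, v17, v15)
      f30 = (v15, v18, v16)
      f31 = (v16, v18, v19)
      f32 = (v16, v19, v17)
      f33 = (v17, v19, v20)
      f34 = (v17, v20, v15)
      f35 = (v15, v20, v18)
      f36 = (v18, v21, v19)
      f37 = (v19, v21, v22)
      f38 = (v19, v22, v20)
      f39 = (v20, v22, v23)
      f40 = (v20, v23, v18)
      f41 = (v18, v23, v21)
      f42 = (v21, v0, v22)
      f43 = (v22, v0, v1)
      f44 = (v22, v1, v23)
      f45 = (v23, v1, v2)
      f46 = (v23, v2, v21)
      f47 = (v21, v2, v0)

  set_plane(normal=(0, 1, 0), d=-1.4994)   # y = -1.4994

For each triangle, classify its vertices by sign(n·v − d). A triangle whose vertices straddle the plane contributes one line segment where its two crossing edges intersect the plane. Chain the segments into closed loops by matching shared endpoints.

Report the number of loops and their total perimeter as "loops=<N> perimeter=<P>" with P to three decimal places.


Straddling triangles (14 of 48):
  (v12,v15,v13) [+-+] → (-1.9289, -1.4994, 0)–(-1.73436, -1.4994, 0.112311)  len=0.2246
  (v13,v15,v16) [+-+] → (-1.73436, -1.4994, 0.112311)–(-1.4994, -1.4994, 0.247958)  len=0.2713
  (v12,v17,v15) [++-] → (-1.4994, -1.4994, -0.247958)–(-1.9289, -1.4994, 0)  len=0.4959
  (v15,v18,v16) [--+] → (-0.662773, -1.4994, 0.44803)–(-1.4994, -1.4994, 0.247958)  len=0.8602
  (v16,v18,v19) [+-+] → (-0.662773, -1.4994, 0.44803)–(0, -1.4994, 0.606528)  len=0.6815
  (v17,v20,v15) [++-] → (-0.461268, -1.4994, -0.496219)–(-1.4994, -1.4994, -0.247958)  len=1.0674
  (v15,v20,v18) [-+-] → (-0.461268, -1.4994, -0.496219)–(0, -1.4994, -0.606528)  len=0.4743
  (v18,v21,v19) [--+] → (0.461268, -1.4994, 0.496219)–(0, -1.4994, 0.606528)  len=0.4743
  (v19,v21,v22) [+-+] → (0.461268, -1.4994, 0.496219)–(1.4994, -1.4994, 0.247958)  len=1.0674
  (v20,v23,v18) [++-] → (0.662773, -1.4994, -0.44803)–(0, -1.4994, -0.606528)  len=0.6815
  (v18,v23,v21) [-+-] → (0.662773, -1.4994, -0.44803)–(1.4994, -1.4994, -0.247958)  len=0.8602
  (v21,v0,v22) [-++] → (1.9289, -1.4994, 0)–(1.4994, -1.4994, 0.247958)  len=0.4959
  (v23,v2,v21) [++-] → (1.73436, -1.4994, -0.112311)–(1.4994, -1.4994, -0.247958)  len=0.2713
  (v21,v2,v0) [-++] → (1.73436, -1.4994, -0.112311)–(1.9289, -1.4994, 0)  len=0.2246

Chained into 1 loop(s):
  loop 1: 14 segments, perimeter = 8.1505
Total perimeter = 8.150

loops=1 perimeter=8.150


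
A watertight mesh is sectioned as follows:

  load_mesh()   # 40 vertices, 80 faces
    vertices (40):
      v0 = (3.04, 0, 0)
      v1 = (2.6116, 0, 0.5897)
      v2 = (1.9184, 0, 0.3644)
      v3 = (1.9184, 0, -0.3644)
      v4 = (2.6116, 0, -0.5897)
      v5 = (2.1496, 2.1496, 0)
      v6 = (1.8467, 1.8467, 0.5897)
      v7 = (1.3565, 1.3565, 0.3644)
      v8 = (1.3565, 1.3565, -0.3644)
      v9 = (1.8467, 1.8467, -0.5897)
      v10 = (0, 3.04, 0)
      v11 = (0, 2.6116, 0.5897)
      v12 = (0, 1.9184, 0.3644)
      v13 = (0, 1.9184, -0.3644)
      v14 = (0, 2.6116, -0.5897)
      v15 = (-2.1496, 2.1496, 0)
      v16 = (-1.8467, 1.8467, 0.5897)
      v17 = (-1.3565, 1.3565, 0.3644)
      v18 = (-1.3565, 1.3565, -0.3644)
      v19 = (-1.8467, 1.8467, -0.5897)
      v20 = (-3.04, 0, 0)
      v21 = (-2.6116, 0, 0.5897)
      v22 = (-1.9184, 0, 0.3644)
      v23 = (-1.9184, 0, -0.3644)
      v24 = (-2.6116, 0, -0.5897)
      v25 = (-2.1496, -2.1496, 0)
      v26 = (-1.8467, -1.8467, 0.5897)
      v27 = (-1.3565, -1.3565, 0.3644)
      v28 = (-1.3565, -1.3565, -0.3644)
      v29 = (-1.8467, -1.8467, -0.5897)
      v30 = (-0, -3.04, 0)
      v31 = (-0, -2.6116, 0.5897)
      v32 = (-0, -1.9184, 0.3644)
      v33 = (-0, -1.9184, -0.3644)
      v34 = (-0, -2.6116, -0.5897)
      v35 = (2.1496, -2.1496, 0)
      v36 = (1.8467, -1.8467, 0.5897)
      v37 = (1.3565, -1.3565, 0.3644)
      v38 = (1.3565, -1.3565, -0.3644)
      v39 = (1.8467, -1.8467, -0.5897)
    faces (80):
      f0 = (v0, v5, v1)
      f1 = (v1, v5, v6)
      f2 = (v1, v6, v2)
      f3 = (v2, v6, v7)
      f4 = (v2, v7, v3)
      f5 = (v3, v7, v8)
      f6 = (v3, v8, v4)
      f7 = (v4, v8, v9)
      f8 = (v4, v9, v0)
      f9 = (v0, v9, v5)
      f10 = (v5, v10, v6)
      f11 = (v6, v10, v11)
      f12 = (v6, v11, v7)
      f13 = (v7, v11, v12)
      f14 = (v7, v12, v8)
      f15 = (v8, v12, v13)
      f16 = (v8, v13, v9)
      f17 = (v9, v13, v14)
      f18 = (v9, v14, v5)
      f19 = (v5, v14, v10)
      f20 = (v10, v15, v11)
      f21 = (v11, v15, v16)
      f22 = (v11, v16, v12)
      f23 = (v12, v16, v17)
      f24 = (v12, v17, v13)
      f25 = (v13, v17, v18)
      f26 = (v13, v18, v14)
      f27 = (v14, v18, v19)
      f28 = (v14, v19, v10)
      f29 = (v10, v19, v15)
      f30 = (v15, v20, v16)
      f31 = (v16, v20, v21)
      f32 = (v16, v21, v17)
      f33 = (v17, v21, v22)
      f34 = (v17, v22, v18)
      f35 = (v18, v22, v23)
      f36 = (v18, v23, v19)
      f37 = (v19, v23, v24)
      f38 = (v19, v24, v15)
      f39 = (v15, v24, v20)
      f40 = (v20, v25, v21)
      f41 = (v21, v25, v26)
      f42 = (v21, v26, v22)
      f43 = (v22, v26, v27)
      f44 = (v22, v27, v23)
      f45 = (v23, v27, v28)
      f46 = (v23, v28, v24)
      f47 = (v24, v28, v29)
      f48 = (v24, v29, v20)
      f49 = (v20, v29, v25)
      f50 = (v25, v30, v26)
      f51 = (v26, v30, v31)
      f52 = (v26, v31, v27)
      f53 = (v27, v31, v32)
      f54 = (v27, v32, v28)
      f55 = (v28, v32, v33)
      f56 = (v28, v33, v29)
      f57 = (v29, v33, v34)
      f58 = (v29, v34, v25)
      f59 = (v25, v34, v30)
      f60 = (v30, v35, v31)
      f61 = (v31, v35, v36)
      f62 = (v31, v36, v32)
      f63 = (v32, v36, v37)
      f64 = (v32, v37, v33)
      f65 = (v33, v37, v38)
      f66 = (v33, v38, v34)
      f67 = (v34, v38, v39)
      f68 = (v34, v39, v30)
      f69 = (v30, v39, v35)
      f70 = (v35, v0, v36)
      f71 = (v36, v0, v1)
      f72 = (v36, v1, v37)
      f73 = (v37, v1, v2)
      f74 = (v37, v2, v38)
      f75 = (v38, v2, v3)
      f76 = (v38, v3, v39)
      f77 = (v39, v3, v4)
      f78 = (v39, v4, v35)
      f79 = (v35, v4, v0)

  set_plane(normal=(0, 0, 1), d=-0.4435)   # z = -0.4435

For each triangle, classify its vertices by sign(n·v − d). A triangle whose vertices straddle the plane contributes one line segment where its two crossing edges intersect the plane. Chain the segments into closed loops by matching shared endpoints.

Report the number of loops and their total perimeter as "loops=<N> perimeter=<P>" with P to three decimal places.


Straddling triangles (32 of 80):
  (v3,v8,v4) [++-] → (1.79715, 0.88025, -0.4435)–(2.16177, 0, -0.4435)  len=0.9528
  (v4,v8,v9) [-+-] → (1.79715, 0.88025, -0.4435)–(1.5286, 1.5286, -0.4435)  len=0.7018
  (v4,v9,v0) [--+] → (2.14255, 1.38886, -0.4435)–(2.71781, 0, -0.4435)  len=1.5033
  (v0,v9,v5) [+-+] → (2.14255, 1.38886, -0.4435)–(1.9218, 1.9218, -0.4435)  len=0.5768
  (v8,v13,v9) [++-] → (0.648353, 1.89323, -0.4435)–(1.5286, 1.5286, -0.4435)  len=0.9528
  (v9,v13,v14) [-+-] → (0.648353, 1.89323, -0.4435)–(0, 2.16177, -0.4435)  len=0.7018
  (v9,v14,v5) [--+] → (0.532935, 2.49706, -0.4435)–(1.9218, 1.9218, -0.4435)  len=1.5033
  (v5,v14,v10) [+-+] → (0.532935, 2.49706, -0.4435)–(0, 2.71781, -0.4435)  len=0.5768
  (v13,v18,v14) [++-] → (-0.88025, 1.79715, -0.4435)–(0, 2.16177, -0.4435)  len=0.9528
  (v14,v18,v19) [-+-] → (-0.88025, 1.79715, -0.4435)–(-1.5286, 1.5286, -0.4435)  len=0.7018
  (v14,v19,v10) [--+] → (-1.38886, 2.14255, -0.4435)–(0, 2.71781, -0.4435)  len=1.5033
  (v10,v19,v15) [+-+] → (-1.38886, 2.14255, -0.4435)–(-1.9218, 1.9218, -0.4435)  len=0.5768
  (v18,v23,v19) [++-] → (-1.89323, 0.648353, -0.4435)–(-1.5286, 1.5286, -0.4435)  len=0.9528
  (v19,v23,v24) [-+-] → (-1.89323, 0.648353, -0.4435)–(-2.16177, 0, -0.4435)  len=0.7018
  (v19,v24,v15) [--+] → (-2.49706, 0.532935, -0.4435)–(-1.9218, 1.9218, -0.4435)  len=1.5033
  (v15,v24,v20) [+-+] → (-2.49706, 0.532935, -0.4435)–(-2.71781, 0, -0.4435)  len=0.5768
  (v23,v28,v24) [++-] → (-1.79715, -0.88025, -0.4435)–(-2.16177, 0, -0.4435)  len=0.9528
  (v24,v28,v29) [-+-] → (-1.79715, -0.88025, -0.4435)–(-1.5286, -1.5286, -0.4435)  len=0.7018
  (v24,v29,v20) [--+] → (-2.14255, -1.38886, -0.4435)–(-2.71781, 0, -0.4435)  len=1.5033
  (v20,v29,v25) [+-+] → (-2.14255, -1.38886, -0.4435)–(-1.9218, -1.9218, -0.4435)  len=0.5768
  (v28,v33,v29) [++-] → (-0.648353, -1.89323, -0.4435)–(-1.5286, -1.5286, -0.4435)  len=0.9528
  (v29,v33,v34) [-+-] → (-0.648353, -1.89323, -0.4435)–(0, -2.16177, -0.4435)  len=0.7018
  (v29,v34,v25) [--+] → (-0.532935, -2.49706, -0.4435)–(-1.9218, -1.9218, -0.4435)  len=1.5033
  (v25,v34,v30) [+-+] → (-0.532935, -2.49706, -0.4435)–(0, -2.71781, -0.4435)  len=0.5768
  (v33,v38,v34) [++-] → (0.88025, -1.79715, -0.4435)–(0, -2.16177, -0.4435)  len=0.9528
  (v34,v38,v39) [-+-] → (0.88025, -1.79715, -0.4435)–(1.5286, -1.5286, -0.4435)  len=0.7018
  (v34,v39,v30) [--+] → (1.38886, -2.14255, -0.4435)–(0, -2.71781, -0.4435)  len=1.5033
  (v30,v39,v35) [+-+] → (1.38886, -2.14255, -0.4435)–(1.9218, -1.9218, -0.4435)  len=0.5768
  (v38,v3,v39) [++-] → (1.89323, -0.648353, -0.4435)–(1.5286, -1.5286, -0.4435)  len=0.9528
  (v39,v3,v4) [-+-] → (1.89323, -0.648353, -0.4435)–(2.16177, 0, -0.4435)  len=0.7018
  (v39,v4,v35) [--+] → (2.49706, -0.532935, -0.4435)–(1.9218, -1.9218, -0.4435)  len=1.5033
  (v35,v4,v0) [+-+] → (2.49706, -0.532935, -0.4435)–(2.71781, 0, -0.4435)  len=0.5768

Chained into 2 loop(s):
  loop 1: 16 segments, perimeter = 13.2364
  loop 2: 16 segments, perimeter = 16.6410
Total perimeter = 29.877

loops=2 perimeter=29.877


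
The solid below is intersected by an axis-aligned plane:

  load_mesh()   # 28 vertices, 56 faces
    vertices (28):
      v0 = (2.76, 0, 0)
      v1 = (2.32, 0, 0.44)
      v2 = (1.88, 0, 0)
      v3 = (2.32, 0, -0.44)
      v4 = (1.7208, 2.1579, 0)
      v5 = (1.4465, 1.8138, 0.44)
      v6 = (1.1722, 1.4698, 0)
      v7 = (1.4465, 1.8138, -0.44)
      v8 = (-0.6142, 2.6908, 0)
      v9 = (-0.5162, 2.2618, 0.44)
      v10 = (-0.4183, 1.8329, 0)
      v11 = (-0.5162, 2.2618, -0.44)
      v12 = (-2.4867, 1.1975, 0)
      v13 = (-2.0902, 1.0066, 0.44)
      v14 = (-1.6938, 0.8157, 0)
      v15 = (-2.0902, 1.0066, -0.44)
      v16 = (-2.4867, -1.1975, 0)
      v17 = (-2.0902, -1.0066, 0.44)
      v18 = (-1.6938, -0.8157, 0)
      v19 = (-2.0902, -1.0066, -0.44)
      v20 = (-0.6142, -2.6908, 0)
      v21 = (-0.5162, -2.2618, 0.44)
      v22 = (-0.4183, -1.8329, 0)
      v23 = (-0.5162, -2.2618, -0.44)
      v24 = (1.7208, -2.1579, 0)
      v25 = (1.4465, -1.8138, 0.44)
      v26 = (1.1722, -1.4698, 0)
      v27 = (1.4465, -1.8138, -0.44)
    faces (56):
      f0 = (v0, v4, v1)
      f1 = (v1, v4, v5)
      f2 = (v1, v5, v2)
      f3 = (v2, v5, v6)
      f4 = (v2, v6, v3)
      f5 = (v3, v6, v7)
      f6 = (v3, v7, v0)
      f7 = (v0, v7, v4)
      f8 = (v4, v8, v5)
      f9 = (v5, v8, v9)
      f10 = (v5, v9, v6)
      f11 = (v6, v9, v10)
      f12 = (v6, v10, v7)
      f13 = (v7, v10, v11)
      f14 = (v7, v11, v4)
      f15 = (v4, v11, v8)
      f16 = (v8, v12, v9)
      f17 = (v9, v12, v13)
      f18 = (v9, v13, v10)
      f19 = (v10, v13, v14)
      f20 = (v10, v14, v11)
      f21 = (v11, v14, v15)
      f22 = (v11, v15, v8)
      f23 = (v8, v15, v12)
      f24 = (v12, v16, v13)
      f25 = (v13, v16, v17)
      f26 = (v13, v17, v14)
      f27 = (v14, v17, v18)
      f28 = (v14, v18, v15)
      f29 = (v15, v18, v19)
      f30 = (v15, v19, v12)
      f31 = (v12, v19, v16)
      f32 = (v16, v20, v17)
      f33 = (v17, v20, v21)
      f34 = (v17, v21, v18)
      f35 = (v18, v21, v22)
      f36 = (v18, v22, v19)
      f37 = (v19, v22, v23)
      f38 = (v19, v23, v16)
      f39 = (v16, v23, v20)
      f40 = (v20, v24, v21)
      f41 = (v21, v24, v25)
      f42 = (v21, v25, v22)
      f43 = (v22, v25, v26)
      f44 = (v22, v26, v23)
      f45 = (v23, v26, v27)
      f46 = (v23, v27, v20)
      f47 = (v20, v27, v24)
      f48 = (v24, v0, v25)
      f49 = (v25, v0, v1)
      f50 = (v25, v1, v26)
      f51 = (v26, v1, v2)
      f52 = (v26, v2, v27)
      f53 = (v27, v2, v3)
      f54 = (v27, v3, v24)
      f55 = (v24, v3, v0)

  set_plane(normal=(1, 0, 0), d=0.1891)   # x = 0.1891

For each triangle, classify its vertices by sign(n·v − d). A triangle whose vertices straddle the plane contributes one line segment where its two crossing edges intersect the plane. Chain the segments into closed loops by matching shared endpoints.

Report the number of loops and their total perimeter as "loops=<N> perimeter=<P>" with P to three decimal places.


loops=2 perimeter=4.793

Straddling triangles (16 of 56):
  (v4,v8,v5) [+-+] → (0.1891, 2.50747, 0)–(0.1891, 2.34893, 0.17152)  len=0.2336
  (v5,v8,v9) [+--] → (0.1891, 2.34893, 0.17152)–(0.1891, 2.10081, 0.44)  len=0.3656
  (v5,v9,v6) [+-+] → (0.1891, 2.10081, 0.44)–(0.1891, 1.93096, 0.256198)  len=0.2503
  (v6,v9,v10) [+--] → (0.1891, 1.93096, 0.256198)–(0.1891, 1.69423, 0)  len=0.3488
  (v6,v10,v7) [+-+] → (0.1891, 1.69423, 0)–(0.1891, 1.82668, -0.143316)  len=0.1951
  (v7,v10,v11) [+--] → (0.1891, 1.82668, -0.143316)–(0.1891, 2.10081, -0.44)  len=0.4039
  (v7,v11,v4) [+-+] → (0.1891, 2.10081, -0.44)–(0.1891, 2.22904, -0.301273)  len=0.1889
  (v4,v11,v8) [+--] → (0.1891, 2.22904, -0.301273)–(0.1891, 2.50747, 0)  len=0.4102
  (v20,v24,v21) [-+-] → (0.1891, -2.50747, 0)–(0.1891, -2.22904, 0.301273)  len=0.4102
  (v21,v24,v25) [-++] → (0.1891, -2.22904, 0.301273)–(0.1891, -2.10081, 0.44)  len=0.1889
  (v21,v25,v22) [-+-] → (0.1891, -2.10081, 0.44)–(0.1891, -1.82668, 0.143316)  len=0.4039
  (v22,v25,v26) [-++] → (0.1891, -1.82668, 0.143316)–(0.1891, -1.69423, 0)  len=0.1951
  (v22,v26,v23) [-+-] → (0.1891, -1.69423, 0)–(0.1891, -1.93096, -0.256198)  len=0.3488
  (v23,v26,v27) [-++] → (0.1891, -1.93096, -0.256198)–(0.1891, -2.10081, -0.44)  len=0.2503
  (v23,v27,v20) [-+-] → (0.1891, -2.10081, -0.44)–(0.1891, -2.34893, -0.17152)  len=0.3656
  (v20,v27,v24) [-++] → (0.1891, -2.34893, -0.17152)–(0.1891, -2.50747, 0)  len=0.2336

Chained into 2 loop(s):
  loop 1: 8 segments, perimeter = 2.3965
  loop 2: 8 segments, perimeter = 2.3965
Total perimeter = 4.793


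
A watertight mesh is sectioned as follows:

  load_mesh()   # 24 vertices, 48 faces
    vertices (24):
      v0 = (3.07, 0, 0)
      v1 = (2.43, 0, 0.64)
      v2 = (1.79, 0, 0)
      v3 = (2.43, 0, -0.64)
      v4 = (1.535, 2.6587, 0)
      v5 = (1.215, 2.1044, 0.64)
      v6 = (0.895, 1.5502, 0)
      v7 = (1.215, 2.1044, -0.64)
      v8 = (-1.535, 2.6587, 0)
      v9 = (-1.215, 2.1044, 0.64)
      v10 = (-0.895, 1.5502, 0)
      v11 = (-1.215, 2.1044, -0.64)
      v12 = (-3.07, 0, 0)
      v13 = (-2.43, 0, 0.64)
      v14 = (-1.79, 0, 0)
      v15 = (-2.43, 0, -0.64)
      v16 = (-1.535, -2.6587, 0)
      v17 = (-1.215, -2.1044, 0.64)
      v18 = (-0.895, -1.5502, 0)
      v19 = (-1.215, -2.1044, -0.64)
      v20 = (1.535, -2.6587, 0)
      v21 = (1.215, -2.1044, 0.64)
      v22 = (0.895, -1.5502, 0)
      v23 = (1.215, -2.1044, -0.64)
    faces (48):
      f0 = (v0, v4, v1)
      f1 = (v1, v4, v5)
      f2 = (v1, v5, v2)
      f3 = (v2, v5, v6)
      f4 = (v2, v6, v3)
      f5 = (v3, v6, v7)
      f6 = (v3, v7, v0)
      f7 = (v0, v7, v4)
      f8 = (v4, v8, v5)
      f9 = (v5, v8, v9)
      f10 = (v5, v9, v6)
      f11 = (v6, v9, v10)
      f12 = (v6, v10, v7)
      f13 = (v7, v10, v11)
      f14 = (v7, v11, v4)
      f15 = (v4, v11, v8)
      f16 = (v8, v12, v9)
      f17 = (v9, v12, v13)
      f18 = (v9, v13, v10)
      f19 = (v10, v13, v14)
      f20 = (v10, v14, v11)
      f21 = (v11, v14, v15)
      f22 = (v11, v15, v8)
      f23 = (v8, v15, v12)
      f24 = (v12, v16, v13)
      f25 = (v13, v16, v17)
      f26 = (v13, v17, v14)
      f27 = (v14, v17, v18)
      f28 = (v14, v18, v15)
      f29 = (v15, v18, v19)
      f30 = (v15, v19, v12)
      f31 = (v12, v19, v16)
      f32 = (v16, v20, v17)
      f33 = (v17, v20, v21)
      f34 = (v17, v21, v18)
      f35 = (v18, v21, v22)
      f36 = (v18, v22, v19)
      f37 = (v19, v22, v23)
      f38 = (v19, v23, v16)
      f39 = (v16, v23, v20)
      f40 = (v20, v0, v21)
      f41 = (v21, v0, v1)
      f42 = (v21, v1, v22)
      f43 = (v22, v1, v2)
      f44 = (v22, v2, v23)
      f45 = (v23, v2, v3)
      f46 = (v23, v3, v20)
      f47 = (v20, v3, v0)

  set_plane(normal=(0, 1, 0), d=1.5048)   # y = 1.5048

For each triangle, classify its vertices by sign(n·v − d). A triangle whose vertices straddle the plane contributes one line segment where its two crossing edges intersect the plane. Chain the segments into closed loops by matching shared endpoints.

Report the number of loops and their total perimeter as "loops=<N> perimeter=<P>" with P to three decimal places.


loops=2 perimeter=7.241

Straddling triangles (16 of 48):
  (v0,v4,v1) [-+-] → (2.2012, 1.5048, 0)–(1.92344, 1.5048, 0.277766)  len=0.3928
  (v1,v4,v5) [-++] → (1.92344, 1.5048, 0.277766)–(1.56119, 1.5048, 0.64)  len=0.5123
  (v1,v5,v2) [-+-] → (1.56119, 1.5048, 0.64)–(1.37883, 1.5048, 0.457647)  len=0.2579
  (v2,v5,v6) [-++] → (1.37883, 1.5048, 0.457647)–(0.921211, 1.5048, 0)  len=0.6472
  (v2,v6,v3) [-+-] → (0.921211, 1.5048, 0)–(0.939955, 1.5048, -0.0187434)  len=0.0265
  (v3,v6,v7) [-++] → (0.939955, 1.5048, -0.0187434)–(1.56119, 1.5048, -0.64)  len=0.8786
  (v3,v7,v0) [-+-] → (1.56119, 1.5048, -0.64)–(1.74354, 1.5048, -0.457647)  len=0.2579
  (v0,v7,v4) [-++] → (1.74354, 1.5048, -0.457647)–(2.2012, 1.5048, 0)  len=0.6472
  (v8,v12,v9) [+-+] → (-2.2012, 1.5048, 0)–(-1.74354, 1.5048, 0.457647)  len=0.6472
  (v9,v12,v13) [+--] → (-1.74354, 1.5048, 0.457647)–(-1.56119, 1.5048, 0.64)  len=0.2579
  (v9,v13,v10) [+-+] → (-1.56119, 1.5048, 0.64)–(-0.939955, 1.5048, 0.0187434)  len=0.8786
  (v10,v13,v14) [+--] → (-0.939955, 1.5048, 0.0187434)–(-0.921211, 1.5048, 0)  len=0.0265
  (v10,v14,v11) [+-+] → (-0.921211, 1.5048, 0)–(-1.37883, 1.5048, -0.457647)  len=0.6472
  (v11,v14,v15) [+--] → (-1.37883, 1.5048, -0.457647)–(-1.56119, 1.5048, -0.64)  len=0.2579
  (v11,v15,v8) [+-+] → (-1.56119, 1.5048, -0.64)–(-1.92344, 1.5048, -0.277766)  len=0.5123
  (v8,v15,v12) [+--] → (-1.92344, 1.5048, -0.277766)–(-2.2012, 1.5048, 0)  len=0.3928

Chained into 2 loop(s):
  loop 1: 8 segments, perimeter = 3.6204
  loop 2: 8 segments, perimeter = 3.6204
Total perimeter = 7.241
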